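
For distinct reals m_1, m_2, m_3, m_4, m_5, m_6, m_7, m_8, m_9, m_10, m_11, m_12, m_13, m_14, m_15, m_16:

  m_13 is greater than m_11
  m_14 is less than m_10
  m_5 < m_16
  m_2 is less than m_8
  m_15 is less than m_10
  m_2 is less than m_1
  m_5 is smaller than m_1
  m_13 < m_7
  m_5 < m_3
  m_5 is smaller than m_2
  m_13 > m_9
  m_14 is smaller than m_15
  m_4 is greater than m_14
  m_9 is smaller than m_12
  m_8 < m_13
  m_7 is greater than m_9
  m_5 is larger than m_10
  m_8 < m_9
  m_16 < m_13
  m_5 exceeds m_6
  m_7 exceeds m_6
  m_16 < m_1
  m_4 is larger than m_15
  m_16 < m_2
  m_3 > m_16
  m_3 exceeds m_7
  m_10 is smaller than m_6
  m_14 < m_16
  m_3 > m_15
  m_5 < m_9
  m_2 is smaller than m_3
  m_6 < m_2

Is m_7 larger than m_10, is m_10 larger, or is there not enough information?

m_10 < m_6 and m_6 < m_5 give m_10 < m_5.
Then m_5 < m_16 extends the chain to m_16.
With m_16 < m_2: m_10 < m_6 < m_5 < m_16 < m_2.
Then m_2 < m_8 extends the chain to m_8.
With m_8 < m_9: m_10 < m_6 < m_5 < m_16 < m_2 < m_8 < m_9.
With m_9 < m_13: m_10 < m_6 < m_5 < m_16 < m_2 < m_8 < m_9 < m_13.
Then m_13 < m_7 extends the chain to m_7.
So m_7 is larger.

m_7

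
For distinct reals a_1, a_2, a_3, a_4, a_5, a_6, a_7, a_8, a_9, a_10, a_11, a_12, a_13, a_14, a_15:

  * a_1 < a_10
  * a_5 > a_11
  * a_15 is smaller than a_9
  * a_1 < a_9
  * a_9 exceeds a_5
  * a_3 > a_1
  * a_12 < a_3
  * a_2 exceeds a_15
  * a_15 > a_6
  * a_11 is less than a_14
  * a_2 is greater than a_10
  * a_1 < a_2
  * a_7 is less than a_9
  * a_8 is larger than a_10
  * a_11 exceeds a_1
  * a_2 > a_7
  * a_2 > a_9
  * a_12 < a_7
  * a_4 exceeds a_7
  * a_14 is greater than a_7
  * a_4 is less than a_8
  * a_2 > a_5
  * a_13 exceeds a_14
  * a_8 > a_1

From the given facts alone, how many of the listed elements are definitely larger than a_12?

The elements the relations force above a_12 are a_7, a_3, a_4, a_9, a_14, a_2, a_8, a_13 — no chain reaches any other.
That is 8.

8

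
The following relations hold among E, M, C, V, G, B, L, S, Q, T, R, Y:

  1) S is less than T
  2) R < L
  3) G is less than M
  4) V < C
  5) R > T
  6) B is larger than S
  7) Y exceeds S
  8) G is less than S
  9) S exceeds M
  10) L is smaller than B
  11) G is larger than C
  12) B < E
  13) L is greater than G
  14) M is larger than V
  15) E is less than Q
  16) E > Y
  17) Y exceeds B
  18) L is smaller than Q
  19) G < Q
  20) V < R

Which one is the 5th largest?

L

The consecutive relations fix a unique order: V < C < G < M < S < T < R < L < B < Y < E < Q.
Counting 5 from the largest end gives L.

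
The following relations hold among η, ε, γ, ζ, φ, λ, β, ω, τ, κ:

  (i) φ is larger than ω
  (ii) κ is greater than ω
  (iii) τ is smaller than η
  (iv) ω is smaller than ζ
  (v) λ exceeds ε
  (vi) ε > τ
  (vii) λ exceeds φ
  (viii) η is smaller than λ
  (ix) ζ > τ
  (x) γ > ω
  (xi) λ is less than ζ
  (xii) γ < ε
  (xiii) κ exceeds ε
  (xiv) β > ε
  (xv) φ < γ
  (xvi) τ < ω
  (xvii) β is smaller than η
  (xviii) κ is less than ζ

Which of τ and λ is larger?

Link the given pairs in sequence: τ < ω; ω < φ; φ < γ; γ < ε; ε < β; β < η; η < λ.
Together: τ < ω < φ < γ < ε < β < η < λ.
So τ < λ; λ is the larger of the two.

λ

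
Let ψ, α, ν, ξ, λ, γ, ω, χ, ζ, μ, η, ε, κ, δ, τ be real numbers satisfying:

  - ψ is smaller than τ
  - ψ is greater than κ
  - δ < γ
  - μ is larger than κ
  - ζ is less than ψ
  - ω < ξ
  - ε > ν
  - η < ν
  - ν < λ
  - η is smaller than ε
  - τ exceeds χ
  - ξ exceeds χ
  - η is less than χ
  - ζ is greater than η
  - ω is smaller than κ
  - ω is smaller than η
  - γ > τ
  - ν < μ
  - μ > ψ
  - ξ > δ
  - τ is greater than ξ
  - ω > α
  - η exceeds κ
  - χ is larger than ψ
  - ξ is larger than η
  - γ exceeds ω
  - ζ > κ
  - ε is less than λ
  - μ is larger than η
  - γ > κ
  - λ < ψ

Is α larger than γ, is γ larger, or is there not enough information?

The relevant relations are α < ω; ω < κ; κ < η; η < ν; ν < ε; ε < λ; λ < ψ; ψ < χ; χ < ξ; ξ < τ; τ < γ.
Chaining these gives α < ω < κ < η < ν < ε < λ < ψ < χ < ξ < τ < γ.
So γ is larger.

γ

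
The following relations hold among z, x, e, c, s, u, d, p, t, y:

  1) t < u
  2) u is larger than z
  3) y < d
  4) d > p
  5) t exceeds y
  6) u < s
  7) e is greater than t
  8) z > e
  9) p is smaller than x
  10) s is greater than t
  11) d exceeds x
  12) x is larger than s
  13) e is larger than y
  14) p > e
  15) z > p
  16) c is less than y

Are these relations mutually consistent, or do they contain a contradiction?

consistent

The single ordering c < y < t < e < p < z < u < s < x < d satisfies every listed relation, so no contradiction arises.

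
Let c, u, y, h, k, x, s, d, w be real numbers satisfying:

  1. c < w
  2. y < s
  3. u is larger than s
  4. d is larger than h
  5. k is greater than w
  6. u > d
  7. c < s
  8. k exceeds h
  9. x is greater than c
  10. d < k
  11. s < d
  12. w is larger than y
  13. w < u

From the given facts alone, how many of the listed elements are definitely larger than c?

6

The elements the relations force above c are w, s, d, x, k, u — no chain reaches any other.
That is 6.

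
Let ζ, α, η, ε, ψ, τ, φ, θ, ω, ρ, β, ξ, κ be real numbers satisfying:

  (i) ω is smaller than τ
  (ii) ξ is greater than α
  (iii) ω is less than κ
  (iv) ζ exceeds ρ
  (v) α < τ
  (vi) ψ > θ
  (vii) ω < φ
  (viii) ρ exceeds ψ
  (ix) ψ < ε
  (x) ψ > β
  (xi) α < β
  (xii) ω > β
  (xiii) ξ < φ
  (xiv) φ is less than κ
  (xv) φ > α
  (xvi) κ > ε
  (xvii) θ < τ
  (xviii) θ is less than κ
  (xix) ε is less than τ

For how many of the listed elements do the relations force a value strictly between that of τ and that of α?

Chaining upward from α reaches: β, ξ, ω, ψ, φ, ε, ρ, κ, ζ.
Chaining downward from τ reaches: β, θ, ω, ψ, ε.
Strictly between α and τ are those in both lists: β, ω, ψ, ε — 4 elements.

4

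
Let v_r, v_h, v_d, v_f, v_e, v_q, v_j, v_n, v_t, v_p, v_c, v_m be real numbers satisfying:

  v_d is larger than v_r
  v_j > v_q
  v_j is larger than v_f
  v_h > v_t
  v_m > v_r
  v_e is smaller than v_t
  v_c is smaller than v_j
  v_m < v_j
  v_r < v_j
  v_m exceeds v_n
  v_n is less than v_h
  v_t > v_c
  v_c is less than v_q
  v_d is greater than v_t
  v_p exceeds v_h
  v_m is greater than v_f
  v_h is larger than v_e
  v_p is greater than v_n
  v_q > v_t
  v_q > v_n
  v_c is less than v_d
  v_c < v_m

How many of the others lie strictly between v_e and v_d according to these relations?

The relations place v_e below v_d. An element lies strictly between them when it is forced above v_e and also forced below v_d.
Above v_e: {v_t, v_q, v_h, v_j, v_p}. Below v_d: {v_c, v_r, v_t}.
Intersection: {v_t} — 1.

1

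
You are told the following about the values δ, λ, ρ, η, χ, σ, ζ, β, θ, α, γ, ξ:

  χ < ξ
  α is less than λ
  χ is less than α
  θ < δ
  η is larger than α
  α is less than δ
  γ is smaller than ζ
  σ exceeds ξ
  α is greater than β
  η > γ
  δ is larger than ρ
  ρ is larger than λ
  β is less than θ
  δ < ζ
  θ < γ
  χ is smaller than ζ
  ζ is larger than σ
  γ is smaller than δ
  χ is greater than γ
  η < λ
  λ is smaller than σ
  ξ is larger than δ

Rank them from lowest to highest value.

β < θ < γ < χ < α < η < λ < ρ < δ < ξ < σ < ζ

Each adjacent pair is fixed by a given relation: β < θ; θ < γ; γ < χ; χ < α; α < η; η < λ; λ < ρ; ρ < δ; δ < ξ; ξ < σ; σ < ζ. Chaining them end to end gives the full order.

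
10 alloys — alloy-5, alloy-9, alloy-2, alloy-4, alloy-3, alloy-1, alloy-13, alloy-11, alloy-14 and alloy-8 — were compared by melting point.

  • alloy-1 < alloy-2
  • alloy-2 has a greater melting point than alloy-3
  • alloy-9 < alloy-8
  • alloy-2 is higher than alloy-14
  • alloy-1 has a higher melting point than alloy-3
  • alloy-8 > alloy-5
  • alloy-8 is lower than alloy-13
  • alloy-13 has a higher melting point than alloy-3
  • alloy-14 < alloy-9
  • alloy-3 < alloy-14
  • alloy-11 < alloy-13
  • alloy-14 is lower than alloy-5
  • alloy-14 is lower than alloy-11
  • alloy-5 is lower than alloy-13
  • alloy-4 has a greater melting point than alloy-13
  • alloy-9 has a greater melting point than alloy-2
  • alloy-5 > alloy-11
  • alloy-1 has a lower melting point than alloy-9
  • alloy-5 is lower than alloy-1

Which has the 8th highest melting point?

alloy-11

Piecing the relations together gives one ordering: alloy-3 < alloy-14 < alloy-11 < alloy-5 < alloy-1 < alloy-2 < alloy-9 < alloy-8 < alloy-13 < alloy-4.
The 8th largest is alloy-11.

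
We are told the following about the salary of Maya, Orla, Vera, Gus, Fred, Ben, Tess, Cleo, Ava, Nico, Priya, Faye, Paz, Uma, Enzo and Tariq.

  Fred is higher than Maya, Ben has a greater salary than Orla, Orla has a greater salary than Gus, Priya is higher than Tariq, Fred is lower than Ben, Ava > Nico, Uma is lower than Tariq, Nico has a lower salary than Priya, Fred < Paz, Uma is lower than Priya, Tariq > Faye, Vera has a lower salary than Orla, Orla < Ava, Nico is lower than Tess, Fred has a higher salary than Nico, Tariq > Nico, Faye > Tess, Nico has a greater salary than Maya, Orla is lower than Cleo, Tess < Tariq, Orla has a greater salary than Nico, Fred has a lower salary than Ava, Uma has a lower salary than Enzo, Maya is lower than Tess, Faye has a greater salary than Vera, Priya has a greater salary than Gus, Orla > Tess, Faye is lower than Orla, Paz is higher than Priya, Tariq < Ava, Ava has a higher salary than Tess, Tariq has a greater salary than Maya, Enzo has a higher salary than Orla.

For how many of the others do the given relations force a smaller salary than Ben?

8

From Ben the given relations immediately reach Fred, Orla.
From those, Maya, Nico, Vera, Tess, Gus, Faye — 8 in total.
Nothing else is reachable below Ben; 8 in all.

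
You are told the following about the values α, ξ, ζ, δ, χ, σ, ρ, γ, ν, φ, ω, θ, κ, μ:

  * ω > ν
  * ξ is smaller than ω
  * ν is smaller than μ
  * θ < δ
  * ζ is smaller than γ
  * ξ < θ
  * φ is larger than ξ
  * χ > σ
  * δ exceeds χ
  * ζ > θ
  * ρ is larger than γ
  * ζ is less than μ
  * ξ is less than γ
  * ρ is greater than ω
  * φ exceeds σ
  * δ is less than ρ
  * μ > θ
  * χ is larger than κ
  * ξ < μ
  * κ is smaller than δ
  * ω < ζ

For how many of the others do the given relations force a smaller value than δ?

5

From δ the given relations immediately reach θ, κ, χ.
From those, ξ, σ — 5 in total.
No other element is forced below δ by the given relations, so the count is 5.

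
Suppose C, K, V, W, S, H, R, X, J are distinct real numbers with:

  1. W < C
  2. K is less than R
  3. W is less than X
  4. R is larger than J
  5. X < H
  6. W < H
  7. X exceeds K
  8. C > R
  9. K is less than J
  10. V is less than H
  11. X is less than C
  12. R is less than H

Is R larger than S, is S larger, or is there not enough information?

undetermined

Following every chain through S: nothing is chained to S.
R is not reached, and no chain runs the other way from R to S.
So the given relations leave the order of S and R undetermined.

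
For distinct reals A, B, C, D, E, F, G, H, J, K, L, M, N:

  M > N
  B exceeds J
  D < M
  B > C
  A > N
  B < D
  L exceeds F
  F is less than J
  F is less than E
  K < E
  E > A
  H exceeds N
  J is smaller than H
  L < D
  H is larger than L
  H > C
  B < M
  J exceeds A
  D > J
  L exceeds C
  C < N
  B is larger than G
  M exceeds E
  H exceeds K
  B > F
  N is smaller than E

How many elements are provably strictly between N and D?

The relations place N below D. An element lies strictly between them when it is forced above N and also forced below D.
Above N: {A, E, J, B, H, M}. Below D: {C, F, G, A, L, J, B}.
Intersection: {A, J, B} — 3.

3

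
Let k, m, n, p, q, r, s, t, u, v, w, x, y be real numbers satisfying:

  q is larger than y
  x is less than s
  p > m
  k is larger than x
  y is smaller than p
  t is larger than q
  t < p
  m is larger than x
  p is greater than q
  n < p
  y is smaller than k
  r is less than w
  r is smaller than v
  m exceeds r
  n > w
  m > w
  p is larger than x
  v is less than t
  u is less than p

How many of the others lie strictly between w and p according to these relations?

The relations place w below p. An element lies strictly between them when it is forced above w and also forced below p.
Above w: {n, m}. Below p: {r, x, u, y, n, q, v, t, m}.
Intersection: {n, m} — 2.

2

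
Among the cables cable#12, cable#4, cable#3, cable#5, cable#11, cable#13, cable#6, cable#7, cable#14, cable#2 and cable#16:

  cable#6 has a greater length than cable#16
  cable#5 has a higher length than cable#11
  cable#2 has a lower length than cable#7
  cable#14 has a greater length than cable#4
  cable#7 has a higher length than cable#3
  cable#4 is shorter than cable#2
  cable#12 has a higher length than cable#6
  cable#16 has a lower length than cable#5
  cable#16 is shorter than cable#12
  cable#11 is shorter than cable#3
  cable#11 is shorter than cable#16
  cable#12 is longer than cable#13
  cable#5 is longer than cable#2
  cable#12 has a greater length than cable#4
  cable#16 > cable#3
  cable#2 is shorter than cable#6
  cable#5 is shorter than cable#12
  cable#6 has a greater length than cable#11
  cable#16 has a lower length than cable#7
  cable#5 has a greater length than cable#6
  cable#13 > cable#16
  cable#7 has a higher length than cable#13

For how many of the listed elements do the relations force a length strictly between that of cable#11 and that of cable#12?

5

Chaining upward from cable#11 reaches: cable#3, cable#16, cable#6, cable#5, cable#13, cable#7.
Chaining downward from cable#12 reaches: cable#4, cable#2, cable#3, cable#16, cable#6, cable#5, cable#13.
Strictly between cable#11 and cable#12 are those in both lists: cable#3, cable#16, cable#6, cable#5, cable#13 — 5 elements.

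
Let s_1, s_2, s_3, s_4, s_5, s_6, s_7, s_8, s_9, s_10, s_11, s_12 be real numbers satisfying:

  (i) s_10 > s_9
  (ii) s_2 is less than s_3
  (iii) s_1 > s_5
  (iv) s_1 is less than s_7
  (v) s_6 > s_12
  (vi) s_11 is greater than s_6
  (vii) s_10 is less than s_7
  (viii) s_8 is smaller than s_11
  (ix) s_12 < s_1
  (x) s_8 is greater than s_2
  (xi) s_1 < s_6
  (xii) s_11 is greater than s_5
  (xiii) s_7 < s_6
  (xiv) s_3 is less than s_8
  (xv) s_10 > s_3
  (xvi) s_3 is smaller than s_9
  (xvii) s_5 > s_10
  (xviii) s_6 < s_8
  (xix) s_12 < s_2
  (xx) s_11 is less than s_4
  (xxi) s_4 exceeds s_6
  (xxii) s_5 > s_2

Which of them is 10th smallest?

s_8

The consecutive relations fix a unique order: s_12 < s_2 < s_3 < s_9 < s_10 < s_5 < s_1 < s_7 < s_6 < s_8 < s_11 < s_4.
The 10th smallest is s_8.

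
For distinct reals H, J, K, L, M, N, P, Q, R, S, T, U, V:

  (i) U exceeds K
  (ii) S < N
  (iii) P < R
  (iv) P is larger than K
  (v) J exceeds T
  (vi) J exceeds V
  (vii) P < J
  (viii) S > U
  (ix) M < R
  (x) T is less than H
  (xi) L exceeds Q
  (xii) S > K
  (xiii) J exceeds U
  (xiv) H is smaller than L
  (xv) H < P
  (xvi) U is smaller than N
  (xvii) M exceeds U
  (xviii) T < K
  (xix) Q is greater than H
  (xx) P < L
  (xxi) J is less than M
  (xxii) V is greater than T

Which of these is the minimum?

Chaining upward from T: directly above it, K, H, V, J; then U, S, Q, P, M, L; then N, R.
That covers every other element, and nothing is given below T, so T is the minimum.

T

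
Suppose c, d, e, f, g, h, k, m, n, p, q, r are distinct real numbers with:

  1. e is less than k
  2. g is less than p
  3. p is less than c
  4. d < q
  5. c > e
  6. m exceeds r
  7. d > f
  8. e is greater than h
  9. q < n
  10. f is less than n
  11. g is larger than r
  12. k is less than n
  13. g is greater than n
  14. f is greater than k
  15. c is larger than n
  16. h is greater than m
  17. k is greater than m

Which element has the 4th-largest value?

Piecing the relations together gives one ordering: r < m < h < e < k < f < d < q < n < g < p < c.
The 4th largest is n.

n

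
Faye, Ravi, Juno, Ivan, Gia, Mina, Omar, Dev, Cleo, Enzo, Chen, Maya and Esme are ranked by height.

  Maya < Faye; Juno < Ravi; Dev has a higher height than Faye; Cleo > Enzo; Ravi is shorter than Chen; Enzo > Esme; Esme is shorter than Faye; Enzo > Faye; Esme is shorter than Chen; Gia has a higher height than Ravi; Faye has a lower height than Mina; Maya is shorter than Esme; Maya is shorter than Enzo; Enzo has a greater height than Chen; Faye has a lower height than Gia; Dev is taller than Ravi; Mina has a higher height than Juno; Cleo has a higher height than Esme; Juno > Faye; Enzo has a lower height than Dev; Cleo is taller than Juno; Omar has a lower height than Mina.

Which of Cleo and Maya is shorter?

Maya < Esme and Esme < Faye give Maya < Faye.
With Faye < Juno: Maya < Esme < Faye < Juno.
Then Juno < Ravi extends the chain to Ravi.
Then Ravi < Chen extends the chain to Chen.
With Chen < Enzo: Maya < Esme < Faye < Juno < Ravi < Chen < Enzo.
Then Enzo < Cleo extends the chain to Cleo.
So Maya < Cleo; Maya is the shorter of the two.

Maya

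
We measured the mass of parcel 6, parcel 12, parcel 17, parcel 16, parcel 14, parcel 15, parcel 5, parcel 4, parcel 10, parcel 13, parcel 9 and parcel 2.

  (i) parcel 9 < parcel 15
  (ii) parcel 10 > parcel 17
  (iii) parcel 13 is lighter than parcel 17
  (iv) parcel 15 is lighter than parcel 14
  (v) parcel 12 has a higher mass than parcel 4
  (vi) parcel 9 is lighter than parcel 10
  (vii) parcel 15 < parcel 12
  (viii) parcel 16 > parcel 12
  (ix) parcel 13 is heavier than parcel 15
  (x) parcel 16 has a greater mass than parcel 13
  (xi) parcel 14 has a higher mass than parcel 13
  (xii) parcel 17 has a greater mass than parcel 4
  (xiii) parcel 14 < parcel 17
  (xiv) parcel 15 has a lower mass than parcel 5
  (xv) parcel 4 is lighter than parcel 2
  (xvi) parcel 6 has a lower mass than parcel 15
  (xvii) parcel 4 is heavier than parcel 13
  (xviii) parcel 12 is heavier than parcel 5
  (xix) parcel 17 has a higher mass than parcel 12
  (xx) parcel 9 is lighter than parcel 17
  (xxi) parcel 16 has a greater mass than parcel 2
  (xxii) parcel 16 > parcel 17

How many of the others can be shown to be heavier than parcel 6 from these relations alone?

10

From parcel 6 the given relations immediately reach parcel 15.
From those, parcel 13, parcel 14, parcel 5, parcel 12 — 5 in total.
From those, parcel 4, parcel 17, parcel 16 — 8 in total.
From those, parcel 2, parcel 10 — 10 in total.
Nothing else is reachable above parcel 6; 10 in all.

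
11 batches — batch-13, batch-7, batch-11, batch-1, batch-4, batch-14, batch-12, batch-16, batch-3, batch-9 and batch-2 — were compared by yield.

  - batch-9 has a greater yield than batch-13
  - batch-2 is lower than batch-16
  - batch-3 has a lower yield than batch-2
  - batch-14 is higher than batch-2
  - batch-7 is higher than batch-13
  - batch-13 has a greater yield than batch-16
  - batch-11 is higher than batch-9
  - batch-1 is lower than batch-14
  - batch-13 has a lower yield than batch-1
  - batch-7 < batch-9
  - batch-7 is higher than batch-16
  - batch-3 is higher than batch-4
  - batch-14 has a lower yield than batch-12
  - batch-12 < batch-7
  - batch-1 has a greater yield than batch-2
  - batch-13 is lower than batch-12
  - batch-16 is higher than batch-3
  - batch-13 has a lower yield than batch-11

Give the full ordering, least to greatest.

batch-4 < batch-3 < batch-2 < batch-16 < batch-13 < batch-1 < batch-14 < batch-12 < batch-7 < batch-9 < batch-11

Each adjacent pair is fixed by a given relation: batch-4 < batch-3; batch-3 < batch-2; batch-2 < batch-16; batch-16 < batch-13; batch-13 < batch-1; batch-1 < batch-14; batch-14 < batch-12; batch-12 < batch-7; batch-7 < batch-9; batch-9 < batch-11. Chaining them end to end gives the full order.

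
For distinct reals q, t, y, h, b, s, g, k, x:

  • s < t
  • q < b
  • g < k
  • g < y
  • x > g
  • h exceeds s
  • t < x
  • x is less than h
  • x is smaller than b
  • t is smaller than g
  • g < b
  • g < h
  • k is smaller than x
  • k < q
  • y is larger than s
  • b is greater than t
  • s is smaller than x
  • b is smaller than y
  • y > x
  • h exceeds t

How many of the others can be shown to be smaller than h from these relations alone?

From h the given relations immediately reach s, t, g, x.
From those, k — 5 in total.
No other element is forced below h by the given relations, so the count is 5.

5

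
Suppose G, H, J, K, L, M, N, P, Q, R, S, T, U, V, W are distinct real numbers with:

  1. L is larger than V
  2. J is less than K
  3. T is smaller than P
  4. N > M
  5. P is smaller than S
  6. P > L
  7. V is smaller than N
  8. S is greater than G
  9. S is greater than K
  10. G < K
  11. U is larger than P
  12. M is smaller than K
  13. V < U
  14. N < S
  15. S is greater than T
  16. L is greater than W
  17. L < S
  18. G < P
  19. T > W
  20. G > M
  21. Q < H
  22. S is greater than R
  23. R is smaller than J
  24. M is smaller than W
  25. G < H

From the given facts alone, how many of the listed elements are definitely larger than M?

10

The elements the relations force above M are W, T, G, H, L, P, N, U, K, S — no chain reaches any other.
That is 10.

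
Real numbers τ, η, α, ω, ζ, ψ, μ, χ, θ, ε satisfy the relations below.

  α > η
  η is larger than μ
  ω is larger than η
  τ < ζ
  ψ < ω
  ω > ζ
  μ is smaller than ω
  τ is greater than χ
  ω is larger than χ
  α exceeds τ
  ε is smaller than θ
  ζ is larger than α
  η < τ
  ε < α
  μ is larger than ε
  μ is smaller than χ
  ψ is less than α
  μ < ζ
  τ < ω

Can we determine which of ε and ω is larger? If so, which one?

ε < μ and μ < η give ε < η.
With η < τ: ε < μ < η < τ.
With τ < ζ: ε < μ < η < τ < ζ.
Then ζ < ω extends the chain to ω.
So ω is larger.

ω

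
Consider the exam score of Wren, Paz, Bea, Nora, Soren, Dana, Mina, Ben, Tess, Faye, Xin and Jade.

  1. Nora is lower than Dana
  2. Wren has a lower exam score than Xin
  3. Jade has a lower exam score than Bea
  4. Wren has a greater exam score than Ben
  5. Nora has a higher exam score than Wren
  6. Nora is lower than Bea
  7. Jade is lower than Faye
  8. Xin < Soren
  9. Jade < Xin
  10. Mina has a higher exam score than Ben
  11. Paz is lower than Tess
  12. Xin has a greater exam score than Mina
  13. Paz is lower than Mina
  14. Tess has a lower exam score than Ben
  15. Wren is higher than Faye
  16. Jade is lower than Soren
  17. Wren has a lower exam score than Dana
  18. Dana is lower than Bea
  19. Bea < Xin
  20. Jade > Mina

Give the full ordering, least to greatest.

Paz < Tess < Ben < Mina < Jade < Faye < Wren < Nora < Dana < Bea < Xin < Soren

Nothing is placed below Paz, so it is least; from there Paz < Tess; Tess < Ben; Ben < Mina; Mina < Jade; Jade < Faye; Faye < Wren; Wren < Nora; Nora < Dana; Dana < Bea; Bea < Xin; Xin < Soren, each given directly.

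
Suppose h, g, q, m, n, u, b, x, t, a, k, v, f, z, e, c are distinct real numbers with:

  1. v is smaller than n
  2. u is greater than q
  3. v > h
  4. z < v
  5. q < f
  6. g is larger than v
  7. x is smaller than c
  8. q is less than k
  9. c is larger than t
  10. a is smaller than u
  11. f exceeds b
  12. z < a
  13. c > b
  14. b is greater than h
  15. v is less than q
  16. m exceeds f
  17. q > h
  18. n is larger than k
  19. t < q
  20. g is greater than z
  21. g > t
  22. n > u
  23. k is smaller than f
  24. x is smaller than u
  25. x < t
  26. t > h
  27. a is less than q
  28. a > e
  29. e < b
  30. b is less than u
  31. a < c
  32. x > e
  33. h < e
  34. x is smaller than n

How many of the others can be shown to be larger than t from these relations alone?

8

From t the given relations immediately reach q, c, g.
From those, k, f, u — 6 in total.
From those, m, n — 8 in total.
No other element is forced above t by the given relations, so the count is 8.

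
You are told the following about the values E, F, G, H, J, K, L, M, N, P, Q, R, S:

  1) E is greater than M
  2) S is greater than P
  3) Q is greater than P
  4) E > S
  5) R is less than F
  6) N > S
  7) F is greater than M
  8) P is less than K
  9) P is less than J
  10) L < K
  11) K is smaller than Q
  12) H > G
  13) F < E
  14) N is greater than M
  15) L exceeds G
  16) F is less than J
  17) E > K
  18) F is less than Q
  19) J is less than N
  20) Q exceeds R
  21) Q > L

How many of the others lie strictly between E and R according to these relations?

1

The relations place R below E. An element lies strictly between them when it is forced above R and also forced below E.
Above R: {F, J, N, Q}. Below E: {M, G, P, F, S, L, K}.
Intersection: {F} — 1.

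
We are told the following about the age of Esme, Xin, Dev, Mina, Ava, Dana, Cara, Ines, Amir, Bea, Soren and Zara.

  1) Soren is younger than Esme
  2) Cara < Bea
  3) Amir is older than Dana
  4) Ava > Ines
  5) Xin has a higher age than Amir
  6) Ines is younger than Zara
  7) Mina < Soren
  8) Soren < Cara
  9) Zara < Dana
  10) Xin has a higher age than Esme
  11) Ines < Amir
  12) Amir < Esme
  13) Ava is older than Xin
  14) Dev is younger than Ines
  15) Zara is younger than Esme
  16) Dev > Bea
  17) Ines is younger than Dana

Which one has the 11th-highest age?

Soren

The consecutive relations fix a unique order: Mina < Soren < Cara < Bea < Dev < Ines < Zara < Dana < Amir < Esme < Xin < Ava.
The 11th largest is Soren.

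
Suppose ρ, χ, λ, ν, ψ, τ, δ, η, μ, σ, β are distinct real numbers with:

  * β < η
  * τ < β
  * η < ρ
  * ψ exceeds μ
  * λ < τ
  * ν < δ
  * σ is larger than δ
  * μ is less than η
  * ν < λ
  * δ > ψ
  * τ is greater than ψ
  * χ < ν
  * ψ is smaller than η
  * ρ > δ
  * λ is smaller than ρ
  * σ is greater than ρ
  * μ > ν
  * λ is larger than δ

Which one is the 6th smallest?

λ

Chaining the given pairs: χ < ν < μ < ψ < δ < λ < τ < β < η < ρ < σ.
The 6th smallest is λ.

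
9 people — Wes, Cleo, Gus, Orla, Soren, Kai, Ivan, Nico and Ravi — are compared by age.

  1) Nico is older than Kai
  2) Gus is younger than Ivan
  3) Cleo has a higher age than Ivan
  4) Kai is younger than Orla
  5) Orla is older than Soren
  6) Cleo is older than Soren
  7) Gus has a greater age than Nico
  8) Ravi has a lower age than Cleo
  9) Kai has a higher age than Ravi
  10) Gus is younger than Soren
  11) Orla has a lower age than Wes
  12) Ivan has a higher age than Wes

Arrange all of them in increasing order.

Ravi < Kai < Nico < Gus < Soren < Orla < Wes < Ivan < Cleo

Each adjacent pair is fixed by a given relation: Ravi < Kai; Kai < Nico; Nico < Gus; Gus < Soren; Soren < Orla; Orla < Wes; Wes < Ivan; Ivan < Cleo. Chaining them end to end gives the full order.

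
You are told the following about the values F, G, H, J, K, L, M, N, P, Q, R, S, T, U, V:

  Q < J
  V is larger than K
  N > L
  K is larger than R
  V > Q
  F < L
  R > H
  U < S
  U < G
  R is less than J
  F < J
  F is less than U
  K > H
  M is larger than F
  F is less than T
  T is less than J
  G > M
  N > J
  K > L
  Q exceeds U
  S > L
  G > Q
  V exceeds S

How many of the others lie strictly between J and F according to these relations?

3

Chaining upward from F reaches: U, Q, L, T, K, S, M, N, G, V.
Chaining downward from J reaches: H, U, Q, R, T.
Strictly between F and J are those in both lists: U, Q, T — 3 elements.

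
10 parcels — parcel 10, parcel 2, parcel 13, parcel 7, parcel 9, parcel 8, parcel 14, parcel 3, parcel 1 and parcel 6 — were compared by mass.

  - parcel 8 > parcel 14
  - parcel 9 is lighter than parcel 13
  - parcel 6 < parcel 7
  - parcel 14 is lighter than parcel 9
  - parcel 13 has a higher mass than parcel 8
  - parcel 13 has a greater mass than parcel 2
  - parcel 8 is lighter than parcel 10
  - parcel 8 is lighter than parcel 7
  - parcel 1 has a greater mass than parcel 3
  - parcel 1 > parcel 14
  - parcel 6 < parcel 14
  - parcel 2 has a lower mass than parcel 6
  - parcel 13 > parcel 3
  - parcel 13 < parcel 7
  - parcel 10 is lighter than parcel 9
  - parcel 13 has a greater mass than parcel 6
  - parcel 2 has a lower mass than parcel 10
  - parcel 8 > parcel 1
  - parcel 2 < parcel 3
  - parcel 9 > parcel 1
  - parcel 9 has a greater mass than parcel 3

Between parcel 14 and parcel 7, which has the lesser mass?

parcel 14 < parcel 1 and parcel 1 < parcel 8 give parcel 14 < parcel 8.
Then parcel 8 < parcel 10 extends the chain to parcel 10.
Then parcel 10 < parcel 9 extends the chain to parcel 9.
Then parcel 9 < parcel 13 extends the chain to parcel 13.
Then parcel 13 < parcel 7 extends the chain to parcel 7.
So parcel 14 < parcel 7; parcel 14 is the lighter of the two.

parcel 14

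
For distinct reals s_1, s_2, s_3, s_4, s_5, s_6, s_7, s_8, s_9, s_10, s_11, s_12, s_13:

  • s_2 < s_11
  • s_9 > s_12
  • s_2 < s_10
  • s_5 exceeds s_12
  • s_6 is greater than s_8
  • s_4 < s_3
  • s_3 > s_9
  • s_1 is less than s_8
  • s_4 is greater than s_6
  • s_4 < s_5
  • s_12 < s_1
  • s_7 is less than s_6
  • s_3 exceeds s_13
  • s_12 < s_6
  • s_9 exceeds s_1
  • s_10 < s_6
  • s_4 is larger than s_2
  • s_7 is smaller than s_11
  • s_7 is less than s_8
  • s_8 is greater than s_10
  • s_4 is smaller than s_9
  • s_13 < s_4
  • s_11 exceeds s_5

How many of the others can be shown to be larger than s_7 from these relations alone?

From s_7 the given relations immediately reach s_8, s_6, s_11.
From those, s_4 — 4 in total.
From those, s_5, s_9, s_3 — 7 in total.
No other element is forced above s_7 by the given relations, so the count is 7.

7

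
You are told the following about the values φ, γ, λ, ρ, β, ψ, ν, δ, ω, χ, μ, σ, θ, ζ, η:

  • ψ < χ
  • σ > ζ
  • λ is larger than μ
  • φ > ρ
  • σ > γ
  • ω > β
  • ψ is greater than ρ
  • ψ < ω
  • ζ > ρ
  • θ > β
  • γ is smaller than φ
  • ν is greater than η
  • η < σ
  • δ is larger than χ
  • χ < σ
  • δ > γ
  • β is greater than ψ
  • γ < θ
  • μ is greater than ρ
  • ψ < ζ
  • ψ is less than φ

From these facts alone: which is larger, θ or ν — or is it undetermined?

Following every chain through θ: below θ we get ρ, γ, ψ, β.
ν is not reached, and no chain runs the other way from ν to θ.
So the given relations leave the order of θ and ν undetermined.

undetermined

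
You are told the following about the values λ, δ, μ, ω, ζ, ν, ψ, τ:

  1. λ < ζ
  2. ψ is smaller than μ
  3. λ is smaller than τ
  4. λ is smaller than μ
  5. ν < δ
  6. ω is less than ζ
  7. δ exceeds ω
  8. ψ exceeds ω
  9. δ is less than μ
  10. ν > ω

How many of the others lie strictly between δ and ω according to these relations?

1

Chaining upward from ω reaches: ν, ψ, ζ, μ.
Chaining downward from δ reaches: ν.
Strictly between ω and δ are those in both lists: ν — 1 element.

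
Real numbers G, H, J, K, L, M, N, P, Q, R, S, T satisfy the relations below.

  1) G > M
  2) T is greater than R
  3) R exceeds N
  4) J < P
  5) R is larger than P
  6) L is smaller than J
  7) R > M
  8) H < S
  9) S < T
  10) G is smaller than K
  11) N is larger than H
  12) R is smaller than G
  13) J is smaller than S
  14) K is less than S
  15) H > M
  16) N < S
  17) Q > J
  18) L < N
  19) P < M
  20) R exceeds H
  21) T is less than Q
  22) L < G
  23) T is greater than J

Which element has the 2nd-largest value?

Chaining the given pairs: L < J < P < M < H < N < R < G < K < S < T < Q.
The 2nd largest is T.

T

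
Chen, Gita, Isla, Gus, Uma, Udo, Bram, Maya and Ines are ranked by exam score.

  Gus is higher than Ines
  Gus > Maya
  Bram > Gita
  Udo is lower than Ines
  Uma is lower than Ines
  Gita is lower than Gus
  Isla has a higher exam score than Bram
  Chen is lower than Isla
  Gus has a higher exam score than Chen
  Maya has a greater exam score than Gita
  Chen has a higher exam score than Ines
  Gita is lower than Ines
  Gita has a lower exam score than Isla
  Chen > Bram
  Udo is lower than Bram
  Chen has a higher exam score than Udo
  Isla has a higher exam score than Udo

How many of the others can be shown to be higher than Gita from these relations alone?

6

The elements the relations force above Gita are Maya, Bram, Ines, Chen, Gus, Isla — no chain reaches any other.
That is 6.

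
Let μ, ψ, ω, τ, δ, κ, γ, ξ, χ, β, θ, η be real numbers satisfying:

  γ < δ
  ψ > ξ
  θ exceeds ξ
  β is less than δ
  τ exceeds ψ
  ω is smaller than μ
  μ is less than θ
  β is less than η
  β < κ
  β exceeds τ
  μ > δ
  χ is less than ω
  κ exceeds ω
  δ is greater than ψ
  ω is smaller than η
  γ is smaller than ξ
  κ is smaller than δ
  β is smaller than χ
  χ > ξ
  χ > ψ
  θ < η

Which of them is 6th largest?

ω

Chaining the given pairs: γ < ξ < ψ < τ < β < χ < ω < κ < δ < μ < θ < η.
Counting 6 from the largest end gives ω.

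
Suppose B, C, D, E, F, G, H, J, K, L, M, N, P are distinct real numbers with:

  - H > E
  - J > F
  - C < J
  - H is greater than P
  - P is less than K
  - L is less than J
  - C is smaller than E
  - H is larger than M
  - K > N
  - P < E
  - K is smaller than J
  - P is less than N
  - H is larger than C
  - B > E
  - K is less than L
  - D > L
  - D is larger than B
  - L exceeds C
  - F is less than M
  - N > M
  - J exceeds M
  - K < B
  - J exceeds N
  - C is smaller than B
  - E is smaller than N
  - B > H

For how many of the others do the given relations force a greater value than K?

4

From K the given relations immediately reach L, J, B.
From those, D — 4 in total.
Nothing else is reachable above K; 4 in all.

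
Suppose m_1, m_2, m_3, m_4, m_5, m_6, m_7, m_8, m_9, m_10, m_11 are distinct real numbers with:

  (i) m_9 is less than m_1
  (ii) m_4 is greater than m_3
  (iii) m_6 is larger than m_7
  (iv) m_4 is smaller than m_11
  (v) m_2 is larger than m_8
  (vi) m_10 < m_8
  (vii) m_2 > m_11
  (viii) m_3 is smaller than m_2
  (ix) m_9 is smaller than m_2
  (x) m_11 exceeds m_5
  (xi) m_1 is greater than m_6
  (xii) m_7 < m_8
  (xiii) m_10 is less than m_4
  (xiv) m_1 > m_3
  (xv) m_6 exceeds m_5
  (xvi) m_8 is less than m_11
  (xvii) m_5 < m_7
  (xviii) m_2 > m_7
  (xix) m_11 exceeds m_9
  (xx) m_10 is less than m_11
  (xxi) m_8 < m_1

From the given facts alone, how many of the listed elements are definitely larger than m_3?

4

From m_3 the given relations immediately reach m_4, m_2, m_1.
From those, m_11 — 4 in total.
No other element is forced above m_3 by the given relations, so the count is 4.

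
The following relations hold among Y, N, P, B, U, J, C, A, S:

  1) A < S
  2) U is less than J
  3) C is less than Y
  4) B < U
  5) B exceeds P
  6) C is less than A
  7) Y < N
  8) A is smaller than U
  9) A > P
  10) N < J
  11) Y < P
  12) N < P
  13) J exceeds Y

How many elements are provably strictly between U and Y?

The relations place Y below U. An element lies strictly between them when it is forced above Y and also forced below U.
Above Y: {N, P, B, A, J, S}. Below U: {C, N, P, B, A}.
Intersection: {N, P, B, A} — 4.

4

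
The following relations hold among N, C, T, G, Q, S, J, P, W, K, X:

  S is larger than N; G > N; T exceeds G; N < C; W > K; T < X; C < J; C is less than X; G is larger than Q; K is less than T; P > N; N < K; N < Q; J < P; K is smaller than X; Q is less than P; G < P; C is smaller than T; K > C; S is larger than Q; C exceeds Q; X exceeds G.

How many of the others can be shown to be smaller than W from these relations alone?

From W the given relations immediately reach K.
From those, N, C — 3 in total.
From those, Q — 4 in total.
Nothing else is reachable below W; 4 in all.

4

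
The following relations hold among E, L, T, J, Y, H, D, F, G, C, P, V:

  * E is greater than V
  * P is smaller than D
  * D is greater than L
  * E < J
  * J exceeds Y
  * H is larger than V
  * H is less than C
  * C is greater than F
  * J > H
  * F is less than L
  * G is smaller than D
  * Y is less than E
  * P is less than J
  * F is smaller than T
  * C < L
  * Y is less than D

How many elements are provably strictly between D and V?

The relations place V below D. An element lies strictly between them when it is forced above V and also forced below D.
Above V: {H, C, E, L, J}. Below D: {P, Y, F, H, C, L, G}.
Intersection: {H, C, L} — 3.

3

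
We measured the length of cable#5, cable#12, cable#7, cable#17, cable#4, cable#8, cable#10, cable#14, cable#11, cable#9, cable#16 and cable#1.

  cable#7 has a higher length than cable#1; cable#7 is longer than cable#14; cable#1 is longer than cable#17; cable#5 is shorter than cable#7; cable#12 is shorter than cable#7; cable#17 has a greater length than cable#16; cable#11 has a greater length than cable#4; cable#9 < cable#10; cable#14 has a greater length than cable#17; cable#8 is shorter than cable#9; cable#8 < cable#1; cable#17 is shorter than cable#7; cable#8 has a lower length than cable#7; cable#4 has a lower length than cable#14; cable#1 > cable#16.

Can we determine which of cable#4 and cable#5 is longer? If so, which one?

Following every chain through cable#4: above cable#4 we get cable#14, cable#7, cable#11.
cable#5 is not reached, and no chain runs the other way from cable#5 to cable#4.
So the given relations leave the order of cable#4 and cable#5 undetermined.

undetermined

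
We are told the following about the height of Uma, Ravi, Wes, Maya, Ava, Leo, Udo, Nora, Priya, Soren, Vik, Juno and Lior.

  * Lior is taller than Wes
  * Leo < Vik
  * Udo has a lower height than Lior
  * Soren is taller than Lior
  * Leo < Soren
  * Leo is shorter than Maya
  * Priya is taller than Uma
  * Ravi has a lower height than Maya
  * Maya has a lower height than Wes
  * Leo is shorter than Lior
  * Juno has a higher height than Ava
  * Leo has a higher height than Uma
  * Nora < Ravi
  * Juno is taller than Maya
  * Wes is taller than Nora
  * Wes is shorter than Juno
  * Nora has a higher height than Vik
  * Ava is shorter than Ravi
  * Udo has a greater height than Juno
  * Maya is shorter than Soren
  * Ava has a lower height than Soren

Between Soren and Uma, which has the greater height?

Soren

Uma < Leo and Leo < Vik give Uma < Vik.
With Vik < Nora: Uma < Leo < Vik < Nora.
With Nora < Ravi: Uma < Leo < Vik < Nora < Ravi.
Then Ravi < Maya extends the chain to Maya.
Then Maya < Wes extends the chain to Wes.
Then Wes < Juno extends the chain to Juno.
Then Juno < Udo extends the chain to Udo.
With Udo < Lior: Uma < Leo < Vik < Nora < Ravi < Maya < Wes < Juno < Udo < Lior.
With Lior < Soren: Uma < Leo < Vik < Nora < Ravi < Maya < Wes < Juno < Udo < Lior < Soren.
So Uma < Soren; Soren is the taller of the two.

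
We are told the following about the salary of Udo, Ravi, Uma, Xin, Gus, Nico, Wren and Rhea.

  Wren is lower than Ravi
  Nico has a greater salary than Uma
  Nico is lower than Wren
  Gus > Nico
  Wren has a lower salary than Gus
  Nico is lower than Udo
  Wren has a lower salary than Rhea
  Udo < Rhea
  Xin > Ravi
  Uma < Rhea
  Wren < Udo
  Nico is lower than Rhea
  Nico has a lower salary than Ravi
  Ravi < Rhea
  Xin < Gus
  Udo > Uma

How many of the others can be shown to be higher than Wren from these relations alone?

Directly above Wren: Ravi, Udo, Rhea, Gus.
One step further: Xin (5 so far).
No other element is forced above Wren by the given relations, so the count is 5.

5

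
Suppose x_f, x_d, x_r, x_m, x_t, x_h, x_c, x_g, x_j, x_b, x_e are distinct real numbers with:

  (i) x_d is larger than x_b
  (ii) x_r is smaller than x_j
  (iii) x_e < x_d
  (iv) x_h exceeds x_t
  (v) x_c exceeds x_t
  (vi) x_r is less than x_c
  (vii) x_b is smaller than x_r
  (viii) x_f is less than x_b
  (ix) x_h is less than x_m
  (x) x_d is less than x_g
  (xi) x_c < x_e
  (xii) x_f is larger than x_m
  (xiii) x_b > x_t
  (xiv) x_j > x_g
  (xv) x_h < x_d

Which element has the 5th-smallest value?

Piecing the relations together gives one ordering: x_t < x_h < x_m < x_f < x_b < x_r < x_c < x_e < x_d < x_g < x_j.
Counting 5 from the smallest end gives x_b.

x_b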